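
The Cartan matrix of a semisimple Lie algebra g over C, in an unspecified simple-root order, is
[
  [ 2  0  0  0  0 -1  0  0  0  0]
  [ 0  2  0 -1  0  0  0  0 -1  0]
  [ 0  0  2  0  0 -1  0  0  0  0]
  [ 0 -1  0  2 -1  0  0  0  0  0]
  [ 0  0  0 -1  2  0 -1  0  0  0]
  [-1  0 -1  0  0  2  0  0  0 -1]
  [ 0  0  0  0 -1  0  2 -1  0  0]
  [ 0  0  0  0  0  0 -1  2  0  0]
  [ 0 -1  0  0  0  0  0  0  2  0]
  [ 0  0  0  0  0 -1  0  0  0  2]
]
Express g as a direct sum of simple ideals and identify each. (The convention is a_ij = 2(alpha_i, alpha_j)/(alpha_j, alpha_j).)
A_6 ⊕ D_4

The diagram associated to this matrix has two connected components: the simple roots {alpha_2, alpha_4, alpha_5, alpha_7, alpha_8, alpha_9} form a chain of 6 nodes with single edges (A_6), and {alpha_1, alpha_3, alpha_6, alpha_10} form a chain of 2 nodes with a fork of two nodes at one end (D_4). A semisimple Lie algebra decomposes uniquely as the direct sum of simple ideals, one per connected component of its Dynkin diagram, so g ≅ A_6 ⊕ D_4 (dimension 48 + 28 = 76).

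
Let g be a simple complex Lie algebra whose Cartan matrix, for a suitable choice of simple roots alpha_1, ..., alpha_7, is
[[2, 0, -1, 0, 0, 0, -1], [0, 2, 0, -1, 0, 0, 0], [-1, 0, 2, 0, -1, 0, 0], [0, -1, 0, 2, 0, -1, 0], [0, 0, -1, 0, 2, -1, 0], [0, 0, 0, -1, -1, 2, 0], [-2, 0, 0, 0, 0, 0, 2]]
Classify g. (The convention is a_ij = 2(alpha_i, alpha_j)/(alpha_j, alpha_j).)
The matrix has rank 7 with 2's on the diagonal. Reading the off-diagonal entries as Dynkin edges (a single edge where a_ij = a_ji = -1; a double or triple edge where a_ij * a_ji = 2 or 3), the diagram is a chain of 7 nodes with a double edge at one end; the terminal node there is the unique long simple root (C_7). One simple-root ordering that puts it in standard form is (alpha_2, alpha_4, alpha_6, alpha_5, alpha_3, alpha_1, alpha_7). So the algebra is type C_7, i.e. sp(14).

type C_7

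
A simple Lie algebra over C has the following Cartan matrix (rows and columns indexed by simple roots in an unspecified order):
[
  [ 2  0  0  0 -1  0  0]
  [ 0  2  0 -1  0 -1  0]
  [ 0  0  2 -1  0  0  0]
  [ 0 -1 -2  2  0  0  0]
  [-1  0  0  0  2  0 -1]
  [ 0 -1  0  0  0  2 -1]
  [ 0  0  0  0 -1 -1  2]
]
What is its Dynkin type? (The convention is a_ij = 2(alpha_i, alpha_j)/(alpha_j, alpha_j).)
B7

The matrix has rank 7 with 2's on the diagonal. Reading the off-diagonal entries as Dynkin edges (a single edge where a_ij = a_ji = -1; a double or triple edge where a_ij * a_ji = 2 or 3), the diagram is a chain of 7 nodes with a double edge at one end; the terminal node there is the unique short simple root (B_7). One simple-root ordering that puts it in standard form is (alpha_1, alpha_5, alpha_7, alpha_6, alpha_2, alpha_4, alpha_3). So the algebra is type B_7, i.e. so(15).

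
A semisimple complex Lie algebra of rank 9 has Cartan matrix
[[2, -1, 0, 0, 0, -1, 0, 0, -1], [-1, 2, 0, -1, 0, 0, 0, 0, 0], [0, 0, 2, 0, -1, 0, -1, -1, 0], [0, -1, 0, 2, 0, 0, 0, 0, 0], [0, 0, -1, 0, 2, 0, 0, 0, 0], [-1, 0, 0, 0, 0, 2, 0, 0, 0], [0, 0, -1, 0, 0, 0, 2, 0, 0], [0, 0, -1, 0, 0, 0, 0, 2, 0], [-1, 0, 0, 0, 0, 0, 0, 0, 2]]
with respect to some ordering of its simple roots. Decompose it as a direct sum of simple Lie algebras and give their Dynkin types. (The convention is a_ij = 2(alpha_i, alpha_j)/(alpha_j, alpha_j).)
D4 ⊕ D5

The diagram associated to this matrix has two connected components: the simple roots {alpha_3, alpha_5, alpha_7, alpha_8} form a chain of 2 nodes with a fork of two nodes at one end (D_4), and {alpha_1, alpha_2, alpha_4, alpha_6, alpha_9} form a chain of 3 nodes with a fork of two nodes at one end (D_5). A semisimple Lie algebra decomposes uniquely as the direct sum of simple ideals, one per connected component of its Dynkin diagram, so g ≅ D_4 ⊕ D_5 (dimension 28 + 45 = 73).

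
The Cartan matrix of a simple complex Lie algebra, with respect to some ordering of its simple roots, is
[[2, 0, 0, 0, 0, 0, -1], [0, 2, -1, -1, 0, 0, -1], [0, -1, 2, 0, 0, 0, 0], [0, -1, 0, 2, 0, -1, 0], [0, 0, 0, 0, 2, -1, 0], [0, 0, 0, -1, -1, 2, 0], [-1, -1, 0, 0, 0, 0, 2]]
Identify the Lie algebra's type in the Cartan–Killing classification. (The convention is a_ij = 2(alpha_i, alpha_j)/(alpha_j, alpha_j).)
E_7

The matrix has rank 7 with 2's on the diagonal. Reading the off-diagonal entries as Dynkin edges (a single edge where a_ij = a_ji = -1; a double or triple edge where a_ij * a_ji = 2 or 3), the diagram is a chain of 6 nodes with one extra node attached to the third node from one end (E_7). One simple-root ordering that puts it in standard form is (alpha_1, alpha_3, alpha_7, alpha_2, alpha_4, alpha_6, alpha_5). So the algebra is type E_7.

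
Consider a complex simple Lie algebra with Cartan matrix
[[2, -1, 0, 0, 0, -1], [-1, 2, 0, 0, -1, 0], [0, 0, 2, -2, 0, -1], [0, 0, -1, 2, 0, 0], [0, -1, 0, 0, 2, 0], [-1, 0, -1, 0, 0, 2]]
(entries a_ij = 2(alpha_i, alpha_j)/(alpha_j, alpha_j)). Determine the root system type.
type B_6

The matrix has rank 6 with 2's on the diagonal. Reading the off-diagonal entries as Dynkin edges (a single edge where a_ij = a_ji = -1; a double or triple edge where a_ij * a_ji = 2 or 3), the diagram is a chain of 6 nodes with a double edge at one end; the terminal node there is the unique short simple root (B_6). One simple-root ordering that puts it in standard form is (alpha_5, alpha_2, alpha_1, alpha_6, alpha_3, alpha_4). So the algebra is type B_6, i.e. so(13).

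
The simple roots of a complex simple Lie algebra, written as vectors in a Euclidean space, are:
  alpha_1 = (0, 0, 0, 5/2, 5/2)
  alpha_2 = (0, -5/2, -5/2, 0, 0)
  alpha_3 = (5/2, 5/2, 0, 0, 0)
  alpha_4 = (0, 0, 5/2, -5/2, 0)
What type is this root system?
A_4

Compute the Cartan integers a_ij = 2(alpha_i, alpha_j)/(alpha_j, alpha_j); the resulting 4x4 Cartan matrix is
[[2, 0, 0, -1], [0, 2, -1, -1], [0, -1, 2, 0], [-1, -1, 0, 2]].
All simple roots have the same length, so the diagram is simply laced. The associated Dynkin diagram is a chain of 4 nodes with single edges (A_4), so the type is A_4 (the algebra sl(5)).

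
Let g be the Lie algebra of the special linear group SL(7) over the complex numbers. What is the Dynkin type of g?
This is sl(7), which has dimension 7^2 - 1 = 48 and rank 7 - 1 = 6 (a Cartan subalgebra is the diagonal traceless matrices). In the classification of classical Lie algebras, the special linear algebra sl(n+1) has type A_n; here n = 6, so the Dynkin diagram is a chain of 6 nodes with single edges (A_6). Hence the type is A_6.

A_6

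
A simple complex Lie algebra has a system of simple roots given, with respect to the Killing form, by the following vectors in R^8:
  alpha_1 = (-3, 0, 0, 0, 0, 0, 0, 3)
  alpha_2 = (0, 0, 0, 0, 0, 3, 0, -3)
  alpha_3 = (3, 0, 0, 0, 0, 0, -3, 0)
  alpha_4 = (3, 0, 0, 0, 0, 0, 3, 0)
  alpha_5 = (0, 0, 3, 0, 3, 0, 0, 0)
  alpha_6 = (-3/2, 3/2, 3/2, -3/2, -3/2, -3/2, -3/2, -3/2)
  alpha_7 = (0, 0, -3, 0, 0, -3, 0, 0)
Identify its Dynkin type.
Compute the Cartan integers a_ij = 2(alpha_i, alpha_j)/(alpha_j, alpha_j); the resulting 7x7 Cartan matrix is
[[2, -1, -1, -1, 0, 0, 0], [-1, 2, 0, 0, 0, 0, -1], [-1, 0, 2, 0, 0, 0, 0], [-1, 0, 0, 2, 0, -1, 0], [0, 0, 0, 0, 2, 0, -1], [0, 0, 0, -1, 0, 2, 0], [0, -1, 0, 0, -1, 0, 2]].
All simple roots have the same length, so the diagram is simply laced. The associated Dynkin diagram is a chain of 6 nodes with one extra node attached to the third node from one end (E_7), so the type is E_7.

type E_7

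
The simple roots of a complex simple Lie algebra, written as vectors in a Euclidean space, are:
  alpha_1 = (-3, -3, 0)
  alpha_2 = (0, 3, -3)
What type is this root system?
Compute the Cartan integers a_ij = 2(alpha_i, alpha_j)/(alpha_j, alpha_j); the resulting 2x2 Cartan matrix is
[[2, -1], [-1, 2]].
All simple roots have the same length, so the diagram is simply laced. The associated Dynkin diagram is a chain of 2 nodes with single edges (A_2), so the type is A_2 (the algebra sl(3)).

type A_2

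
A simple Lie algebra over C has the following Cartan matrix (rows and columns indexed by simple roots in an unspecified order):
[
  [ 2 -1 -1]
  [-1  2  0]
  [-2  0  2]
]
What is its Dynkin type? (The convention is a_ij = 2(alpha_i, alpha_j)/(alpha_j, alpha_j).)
The matrix has rank 3 with 2's on the diagonal. Reading the off-diagonal entries as Dynkin edges (a single edge where a_ij = a_ji = -1; a double or triple edge where a_ij * a_ji = 2 or 3), the diagram is a chain of 3 nodes with a double edge at one end; the terminal node there is the unique long simple root (C_3). One simple-root ordering that puts it in standard form is (alpha_2, alpha_1, alpha_3). So the algebra is type C_3, i.e. sp(6).

C_3 (sp(6))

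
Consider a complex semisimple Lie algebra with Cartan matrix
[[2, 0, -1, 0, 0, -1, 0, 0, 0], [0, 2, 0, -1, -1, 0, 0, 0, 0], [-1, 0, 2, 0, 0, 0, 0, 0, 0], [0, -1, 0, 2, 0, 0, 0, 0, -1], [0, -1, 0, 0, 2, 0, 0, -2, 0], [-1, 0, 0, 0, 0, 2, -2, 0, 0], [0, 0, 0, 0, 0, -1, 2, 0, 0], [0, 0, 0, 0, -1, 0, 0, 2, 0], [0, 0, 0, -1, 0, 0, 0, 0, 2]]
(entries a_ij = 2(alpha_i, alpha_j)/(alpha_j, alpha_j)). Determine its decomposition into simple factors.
The diagram associated to this matrix has two connected components: the simple roots {alpha_1, alpha_3, alpha_6, alpha_7} form a chain of 4 nodes with a double edge at one end; the terminal node there is the unique short simple root (B_4), and {alpha_2, alpha_4, alpha_5, alpha_8, alpha_9} form a chain of 5 nodes with a double edge at one end; the terminal node there is the unique short simple root (B_5). A semisimple Lie algebra decomposes uniquely as the direct sum of simple ideals, one per connected component of its Dynkin diagram, so g ≅ B_4 ⊕ B_5 (dimension 36 + 55 = 91).

B_4 + B_5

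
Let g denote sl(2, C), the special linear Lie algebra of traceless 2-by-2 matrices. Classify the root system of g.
A1

This is sl(2), which has dimension 2^2 - 1 = 3 and rank 2 - 1 = 1 (a Cartan subalgebra is the diagonal traceless matrices). In the classification of classical Lie algebras, the special linear algebra sl(n+1) has type A_n; here n = 1, so the Dynkin diagram is a chain of 1 nodes with single edges (A_1). Hence the type is A_1.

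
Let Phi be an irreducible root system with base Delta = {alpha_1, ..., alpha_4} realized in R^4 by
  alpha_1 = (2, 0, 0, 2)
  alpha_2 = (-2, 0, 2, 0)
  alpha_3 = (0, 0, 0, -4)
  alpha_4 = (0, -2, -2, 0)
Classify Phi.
Compute the Cartan integers a_ij = 2(alpha_i, alpha_j)/(alpha_j, alpha_j); the resulting 4x4 Cartan matrix is
[[2, -1, -1, 0], [-1, 2, 0, -1], [-2, 0, 2, 0], [0, -1, 0, 2]].
The roots have two lengths (squared-length ratio 2:1); the short ones are alpha_{1,2,4}. The associated Dynkin diagram is a chain of 4 nodes with a double edge at one end; the terminal node there is the unique long simple root (C_4), so the type is C_4 (the algebra sp(8)).

C4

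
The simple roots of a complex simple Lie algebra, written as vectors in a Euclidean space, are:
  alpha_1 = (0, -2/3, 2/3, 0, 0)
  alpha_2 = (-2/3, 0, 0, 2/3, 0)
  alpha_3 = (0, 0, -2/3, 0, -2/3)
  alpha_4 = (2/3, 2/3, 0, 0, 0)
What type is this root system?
Compute the Cartan integers a_ij = 2(alpha_i, alpha_j)/(alpha_j, alpha_j); the resulting 4x4 Cartan matrix is
[[2, 0, -1, -1], [0, 2, 0, -1], [-1, 0, 2, 0], [-1, -1, 0, 2]].
All simple roots have the same length, so the diagram is simply laced. The associated Dynkin diagram is a chain of 4 nodes with single edges (A_4), so the type is A_4 (the algebra sl(5)).

type A_4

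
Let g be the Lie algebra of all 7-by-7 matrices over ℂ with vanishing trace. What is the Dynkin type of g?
A_6 (sl(7))

This is sl(7), which has dimension 7^2 - 1 = 48 and rank 7 - 1 = 6 (a Cartan subalgebra is the diagonal traceless matrices). In the classification of classical Lie algebras, the special linear algebra sl(n+1) has type A_n; here n = 6, so the Dynkin diagram is a chain of 6 nodes with single edges (A_6). Hence the type is A_6.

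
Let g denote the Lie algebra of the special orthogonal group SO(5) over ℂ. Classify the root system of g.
This is so(5) with 5 odd, which has dimension 5(5-1)/2 = 10 and rank (5-1)/2 = 2. In the classification of classical Lie algebras, the orthogonal algebra so(2n+1) in an odd number of variables has type B_n; here n = 2, so the Dynkin diagram is a chain of 2 nodes with a double edge at one end; the terminal node there is the unique short simple root (B_2). Hence the type is B_2.

B2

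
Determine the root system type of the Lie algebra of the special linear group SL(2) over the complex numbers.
This is sl(2), which has dimension 2^2 - 1 = 3 and rank 2 - 1 = 1 (a Cartan subalgebra is the diagonal traceless matrices). In the classification of classical Lie algebras, the special linear algebra sl(n+1) has type A_n; here n = 1, so the Dynkin diagram is a chain of 1 nodes with single edges (A_1). Hence the type is A_1.

type A_1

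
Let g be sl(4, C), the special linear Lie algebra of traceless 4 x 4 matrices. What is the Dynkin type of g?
This is sl(4), which has dimension 4^2 - 1 = 15 and rank 4 - 1 = 3 (a Cartan subalgebra is the diagonal traceless matrices). In the classification of classical Lie algebras, the special linear algebra sl(n+1) has type A_n; here n = 3, so the Dynkin diagram is a chain of 3 nodes with single edges (A_3). Hence the type is A_3.

A3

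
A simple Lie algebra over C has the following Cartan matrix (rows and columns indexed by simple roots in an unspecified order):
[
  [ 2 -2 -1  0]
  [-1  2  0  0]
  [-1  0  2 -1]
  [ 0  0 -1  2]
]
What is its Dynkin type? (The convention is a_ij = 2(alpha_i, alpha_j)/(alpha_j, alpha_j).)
type B_4

The matrix has rank 4 with 2's on the diagonal. Reading the off-diagonal entries as Dynkin edges (a single edge where a_ij = a_ji = -1; a double or triple edge where a_ij * a_ji = 2 or 3), the diagram is a chain of 4 nodes with a double edge at one end; the terminal node there is the unique short simple root (B_4). One simple-root ordering that puts it in standard form is (alpha_4, alpha_3, alpha_1, alpha_2). So the algebra is type B_4, i.e. so(9).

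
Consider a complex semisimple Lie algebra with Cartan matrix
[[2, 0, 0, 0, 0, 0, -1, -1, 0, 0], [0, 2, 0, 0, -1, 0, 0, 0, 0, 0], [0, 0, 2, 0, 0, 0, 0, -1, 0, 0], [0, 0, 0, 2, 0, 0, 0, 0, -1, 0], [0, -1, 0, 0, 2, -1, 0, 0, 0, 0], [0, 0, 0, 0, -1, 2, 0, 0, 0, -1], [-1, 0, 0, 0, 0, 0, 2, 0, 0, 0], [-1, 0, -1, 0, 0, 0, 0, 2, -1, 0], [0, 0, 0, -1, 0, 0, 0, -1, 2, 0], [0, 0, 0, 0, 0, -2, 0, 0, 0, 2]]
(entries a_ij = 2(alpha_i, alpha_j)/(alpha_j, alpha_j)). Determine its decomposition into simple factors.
The diagram associated to this matrix has two connected components: the simple roots {alpha_2, alpha_5, alpha_6, alpha_10} form a chain of 4 nodes with a double edge at one end; the terminal node there is the unique long simple root (C_4), and {alpha_1, alpha_3, alpha_4, alpha_7, alpha_8, alpha_9} form a chain of 5 nodes with one extra node attached to the third node from one end (E_6). A semisimple Lie algebra decomposes uniquely as the direct sum of simple ideals, one per connected component of its Dynkin diagram, so g ≅ C_4 ⊕ E_6 (dimension 36 + 78 = 114).

type C_4 ⊕ type E_6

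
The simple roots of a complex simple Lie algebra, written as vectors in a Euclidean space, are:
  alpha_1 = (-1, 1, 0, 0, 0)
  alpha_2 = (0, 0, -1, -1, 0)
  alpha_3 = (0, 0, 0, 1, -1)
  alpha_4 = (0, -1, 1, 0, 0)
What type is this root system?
A4

Compute the Cartan integers a_ij = 2(alpha_i, alpha_j)/(alpha_j, alpha_j); the resulting 4x4 Cartan matrix is
[[2, 0, 0, -1], [0, 2, -1, -1], [0, -1, 2, 0], [-1, -1, 0, 2]].
All simple roots have the same length, so the diagram is simply laced. The associated Dynkin diagram is a chain of 4 nodes with single edges (A_4), so the type is A_4 (the algebra sl(5)).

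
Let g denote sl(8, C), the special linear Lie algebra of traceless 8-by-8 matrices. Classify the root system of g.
This is sl(8), which has dimension 8^2 - 1 = 63 and rank 8 - 1 = 7 (a Cartan subalgebra is the diagonal traceless matrices). In the classification of classical Lie algebras, the special linear algebra sl(n+1) has type A_n; here n = 7, so the Dynkin diagram is a chain of 7 nodes with single edges (A_7). Hence the type is A_7.

A_7 (sl(8))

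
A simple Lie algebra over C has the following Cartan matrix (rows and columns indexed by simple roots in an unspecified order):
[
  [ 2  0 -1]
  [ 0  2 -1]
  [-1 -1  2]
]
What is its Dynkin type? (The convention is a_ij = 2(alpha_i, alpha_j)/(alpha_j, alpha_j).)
A_3 (sl(4))

The matrix has rank 3 with 2's on the diagonal. Reading the off-diagonal entries as Dynkin edges (a single edge where a_ij = a_ji = -1; a double or triple edge where a_ij * a_ji = 2 or 3), the diagram is a chain of 3 nodes with single edges (A_3). One simple-root ordering that puts it in standard form is (alpha_2, alpha_3, alpha_1). So the algebra is type A_3, i.e. sl(4).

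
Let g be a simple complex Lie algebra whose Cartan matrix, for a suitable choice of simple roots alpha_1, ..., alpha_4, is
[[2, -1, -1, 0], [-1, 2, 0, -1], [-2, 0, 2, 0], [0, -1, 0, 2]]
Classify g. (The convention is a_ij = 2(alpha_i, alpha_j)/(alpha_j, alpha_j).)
C_4 (sp(8))

The matrix has rank 4 with 2's on the diagonal. Reading the off-diagonal entries as Dynkin edges (a single edge where a_ij = a_ji = -1; a double or triple edge where a_ij * a_ji = 2 or 3), the diagram is a chain of 4 nodes with a double edge at one end; the terminal node there is the unique long simple root (C_4). One simple-root ordering that puts it in standard form is (alpha_4, alpha_2, alpha_1, alpha_3). So the algebra is type C_4, i.e. sp(8).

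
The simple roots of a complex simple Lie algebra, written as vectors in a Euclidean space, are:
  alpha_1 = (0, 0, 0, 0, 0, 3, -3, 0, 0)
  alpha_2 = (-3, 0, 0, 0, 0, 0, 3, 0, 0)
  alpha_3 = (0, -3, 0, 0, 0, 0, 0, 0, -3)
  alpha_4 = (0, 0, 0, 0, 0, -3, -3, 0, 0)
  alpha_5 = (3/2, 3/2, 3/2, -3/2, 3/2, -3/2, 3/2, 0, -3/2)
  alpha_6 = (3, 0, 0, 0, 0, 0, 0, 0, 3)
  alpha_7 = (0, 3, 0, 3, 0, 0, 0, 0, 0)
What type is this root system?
Compute the Cartan integers a_ij = 2(alpha_i, alpha_j)/(alpha_j, alpha_j); the resulting 7x7 Cartan matrix is
[[2, -1, 0, 0, -1, 0, 0], [-1, 2, 0, -1, 0, -1, 0], [0, 0, 2, 0, 0, -1, -1], [0, -1, 0, 2, 0, 0, 0], [-1, 0, 0, 0, 2, 0, 0], [0, -1, -1, 0, 0, 2, 0], [0, 0, -1, 0, 0, 0, 2]].
All simple roots have the same length, so the diagram is simply laced. The associated Dynkin diagram is a chain of 6 nodes with one extra node attached to the third node from one end (E_7), so the type is E_7.

type E_7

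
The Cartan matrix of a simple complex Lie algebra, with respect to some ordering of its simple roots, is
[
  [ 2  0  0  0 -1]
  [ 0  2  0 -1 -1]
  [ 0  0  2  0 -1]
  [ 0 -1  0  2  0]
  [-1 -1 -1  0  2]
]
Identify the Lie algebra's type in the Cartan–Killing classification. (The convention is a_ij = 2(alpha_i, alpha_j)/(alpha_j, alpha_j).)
D_5 (so(10))

The matrix has rank 5 with 2's on the diagonal. Reading the off-diagonal entries as Dynkin edges (a single edge where a_ij = a_ji = -1; a double or triple edge where a_ij * a_ji = 2 or 3), the diagram is a chain of 3 nodes with a fork of two nodes at one end (D_5). One simple-root ordering that puts it in standard form is (alpha_4, alpha_2, alpha_5, alpha_1, alpha_3). So the algebra is type D_5, i.e. so(10).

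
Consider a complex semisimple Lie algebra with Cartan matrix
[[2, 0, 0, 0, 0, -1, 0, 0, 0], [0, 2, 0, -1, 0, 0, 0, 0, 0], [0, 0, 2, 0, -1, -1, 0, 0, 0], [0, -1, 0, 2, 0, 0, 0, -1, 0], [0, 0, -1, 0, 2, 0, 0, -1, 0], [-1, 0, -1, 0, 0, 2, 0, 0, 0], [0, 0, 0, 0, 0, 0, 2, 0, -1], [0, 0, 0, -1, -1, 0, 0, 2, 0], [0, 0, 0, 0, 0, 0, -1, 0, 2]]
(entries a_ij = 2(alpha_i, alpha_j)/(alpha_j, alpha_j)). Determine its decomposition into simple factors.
The diagram associated to this matrix has two connected components: the simple roots {alpha_7, alpha_9} form a chain of 2 nodes with single edges (A_2), and {alpha_1, alpha_2, alpha_3, alpha_4, alpha_5, alpha_6, alpha_8} form a chain of 7 nodes with single edges (A_7). A semisimple Lie algebra decomposes uniquely as the direct sum of simple ideals, one per connected component of its Dynkin diagram, so g ≅ A_2 ⊕ A_7 (dimension 8 + 63 = 71).

A_2 (sl(3)) + A_7 (sl(8))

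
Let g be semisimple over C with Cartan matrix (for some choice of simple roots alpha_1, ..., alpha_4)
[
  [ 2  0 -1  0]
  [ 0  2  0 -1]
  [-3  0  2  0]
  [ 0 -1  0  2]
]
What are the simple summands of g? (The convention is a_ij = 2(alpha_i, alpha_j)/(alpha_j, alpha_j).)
A_2 ⊕ G_2

The diagram associated to this matrix has two connected components: the simple roots {alpha_2, alpha_4} form a chain of 2 nodes with single edges (A_2), and {alpha_1, alpha_3} form two nodes joined by a triple edge (G_2). A semisimple Lie algebra decomposes uniquely as the direct sum of simple ideals, one per connected component of its Dynkin diagram, so g ≅ A_2 ⊕ G_2 (dimension 8 + 14 = 22).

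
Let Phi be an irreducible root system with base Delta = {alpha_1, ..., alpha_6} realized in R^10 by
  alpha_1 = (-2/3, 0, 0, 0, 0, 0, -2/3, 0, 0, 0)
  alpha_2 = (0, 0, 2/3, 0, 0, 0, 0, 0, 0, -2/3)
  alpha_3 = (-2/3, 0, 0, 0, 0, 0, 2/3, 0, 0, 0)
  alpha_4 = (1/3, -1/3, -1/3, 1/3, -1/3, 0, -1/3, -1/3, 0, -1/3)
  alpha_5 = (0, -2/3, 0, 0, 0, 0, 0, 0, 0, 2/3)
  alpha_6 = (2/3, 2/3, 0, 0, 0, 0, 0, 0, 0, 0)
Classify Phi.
type E_6

Compute the Cartan integers a_ij = 2(alpha_i, alpha_j)/(alpha_j, alpha_j); the resulting 6x6 Cartan matrix is
[[2, 0, 0, 0, 0, -1], [0, 2, 0, 0, -1, 0], [0, 0, 2, -1, 0, -1], [0, 0, -1, 2, 0, 0], [0, -1, 0, 0, 2, -1], [-1, 0, -1, 0, -1, 2]].
All simple roots have the same length, so the diagram is simply laced. The associated Dynkin diagram is a chain of 5 nodes with one extra node attached to the third node from one end (E_6), so the type is E_6.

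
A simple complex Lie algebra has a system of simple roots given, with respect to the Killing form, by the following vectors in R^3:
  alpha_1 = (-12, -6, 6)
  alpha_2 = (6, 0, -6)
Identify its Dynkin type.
G_2

Compute the Cartan integers a_ij = 2(alpha_i, alpha_j)/(alpha_j, alpha_j); the resulting 2x2 Cartan matrix is
[[2, -3], [-1, 2]].
The roots have two lengths (squared-length ratio 3:1); the short ones are alpha_{2}. The associated Dynkin diagram is two nodes joined by a triple edge (G_2), so the type is G_2.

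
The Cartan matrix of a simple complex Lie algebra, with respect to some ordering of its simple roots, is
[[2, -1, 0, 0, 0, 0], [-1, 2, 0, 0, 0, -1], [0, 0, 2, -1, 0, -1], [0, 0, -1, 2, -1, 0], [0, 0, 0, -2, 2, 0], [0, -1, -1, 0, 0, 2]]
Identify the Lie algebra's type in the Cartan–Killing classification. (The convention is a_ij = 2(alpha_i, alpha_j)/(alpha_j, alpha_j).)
C6

The matrix has rank 6 with 2's on the diagonal. Reading the off-diagonal entries as Dynkin edges (a single edge where a_ij = a_ji = -1; a double or triple edge where a_ij * a_ji = 2 or 3), the diagram is a chain of 6 nodes with a double edge at one end; the terminal node there is the unique long simple root (C_6). One simple-root ordering that puts it in standard form is (alpha_1, alpha_2, alpha_6, alpha_3, alpha_4, alpha_5). So the algebra is type C_6, i.e. sp(12).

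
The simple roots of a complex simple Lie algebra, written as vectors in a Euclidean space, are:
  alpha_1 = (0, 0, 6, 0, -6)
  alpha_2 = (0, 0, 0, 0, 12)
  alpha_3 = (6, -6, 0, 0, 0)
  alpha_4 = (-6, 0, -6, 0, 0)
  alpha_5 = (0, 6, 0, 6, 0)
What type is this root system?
C_5

Compute the Cartan integers a_ij = 2(alpha_i, alpha_j)/(alpha_j, alpha_j); the resulting 5x5 Cartan matrix is
[[2, -1, 0, -1, 0], [-2, 2, 0, 0, 0], [0, 0, 2, -1, -1], [-1, 0, -1, 2, 0], [0, 0, -1, 0, 2]].
The roots have two lengths (squared-length ratio 2:1); the short ones are alpha_{1,3,4,5}. The associated Dynkin diagram is a chain of 5 nodes with a double edge at one end; the terminal node there is the unique long simple root (C_5), so the type is C_5 (the algebra sp(10)).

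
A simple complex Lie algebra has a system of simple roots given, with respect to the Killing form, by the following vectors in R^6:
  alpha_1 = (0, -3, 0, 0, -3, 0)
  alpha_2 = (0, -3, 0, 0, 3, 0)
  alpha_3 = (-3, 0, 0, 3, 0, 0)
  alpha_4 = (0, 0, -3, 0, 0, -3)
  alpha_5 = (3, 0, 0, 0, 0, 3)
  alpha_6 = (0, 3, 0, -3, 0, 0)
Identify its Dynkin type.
Compute the Cartan integers a_ij = 2(alpha_i, alpha_j)/(alpha_j, alpha_j); the resulting 6x6 Cartan matrix is
[[2, 0, 0, 0, 0, -1], [0, 2, 0, 0, 0, -1], [0, 0, 2, 0, -1, -1], [0, 0, 0, 2, -1, 0], [0, 0, -1, -1, 2, 0], [-1, -1, -1, 0, 0, 2]].
All simple roots have the same length, so the diagram is simply laced. The associated Dynkin diagram is a chain of 4 nodes with a fork of two nodes at one end (D_6), so the type is D_6 (the algebra so(12)).

type D_6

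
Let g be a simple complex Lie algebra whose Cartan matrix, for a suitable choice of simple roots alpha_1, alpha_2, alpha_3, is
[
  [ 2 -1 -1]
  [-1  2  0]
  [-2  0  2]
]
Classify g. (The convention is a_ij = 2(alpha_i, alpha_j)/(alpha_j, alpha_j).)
The matrix has rank 3 with 2's on the diagonal. Reading the off-diagonal entries as Dynkin edges (a single edge where a_ij = a_ji = -1; a double or triple edge where a_ij * a_ji = 2 or 3), the diagram is a chain of 3 nodes with a double edge at one end; the terminal node there is the unique long simple root (C_3). One simple-root ordering that puts it in standard form is (alpha_2, alpha_1, alpha_3). So the algebra is type C_3, i.e. sp(6).

C3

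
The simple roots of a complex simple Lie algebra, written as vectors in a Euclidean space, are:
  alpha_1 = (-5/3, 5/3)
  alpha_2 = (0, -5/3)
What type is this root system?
type B_2

Compute the Cartan integers a_ij = 2(alpha_i, alpha_j)/(alpha_j, alpha_j); the resulting 2x2 Cartan matrix is
[[2, -2], [-1, 2]].
The roots have two lengths (squared-length ratio 2:1); the short ones are alpha_{2}. The associated Dynkin diagram is a chain of 2 nodes with a double edge at one end; the terminal node there is the unique short simple root (B_2), so the type is B_2 (the algebra so(5)).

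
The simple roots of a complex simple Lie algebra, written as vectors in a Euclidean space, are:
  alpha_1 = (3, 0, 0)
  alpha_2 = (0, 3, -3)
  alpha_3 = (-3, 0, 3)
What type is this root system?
Compute the Cartan integers a_ij = 2(alpha_i, alpha_j)/(alpha_j, alpha_j); the resulting 3x3 Cartan matrix is
[[2, 0, -1], [0, 2, -1], [-2, -1, 2]].
The roots have two lengths (squared-length ratio 2:1); the short ones are alpha_{1}. The associated Dynkin diagram is a chain of 3 nodes with a double edge at one end; the terminal node there is the unique short simple root (B_3), so the type is B_3 (the algebra so(7)).

B_3 (so(7))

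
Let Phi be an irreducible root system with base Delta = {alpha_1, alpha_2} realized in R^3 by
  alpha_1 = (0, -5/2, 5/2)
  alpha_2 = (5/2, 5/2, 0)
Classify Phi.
A_2

Compute the Cartan integers a_ij = 2(alpha_i, alpha_j)/(alpha_j, alpha_j); the resulting 2x2 Cartan matrix is
[[2, -1], [-1, 2]].
All simple roots have the same length, so the diagram is simply laced. The associated Dynkin diagram is a chain of 2 nodes with single edges (A_2), so the type is A_2 (the algebra sl(3)).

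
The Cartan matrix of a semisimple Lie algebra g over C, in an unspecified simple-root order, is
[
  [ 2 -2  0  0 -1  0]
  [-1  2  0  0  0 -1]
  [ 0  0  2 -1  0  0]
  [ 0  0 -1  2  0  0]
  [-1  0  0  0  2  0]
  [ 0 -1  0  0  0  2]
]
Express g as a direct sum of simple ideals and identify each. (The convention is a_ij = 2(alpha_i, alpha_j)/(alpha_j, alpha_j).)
type A_2 ⊕ type F_4

The diagram associated to this matrix has two connected components: the simple roots {alpha_3, alpha_4} form a chain of 2 nodes with single edges (A_2), and {alpha_1, alpha_2, alpha_5, alpha_6} form a chain of 4 nodes with a double edge between the middle two (F_4). A semisimple Lie algebra decomposes uniquely as the direct sum of simple ideals, one per connected component of its Dynkin diagram, so g ≅ A_2 ⊕ F_4 (dimension 8 + 52 = 60).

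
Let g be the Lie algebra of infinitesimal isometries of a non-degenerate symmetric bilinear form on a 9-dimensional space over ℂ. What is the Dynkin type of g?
type B_4

This is so(9) with 9 odd, which has dimension 9(9-1)/2 = 36 and rank (9-1)/2 = 4. In the classification of classical Lie algebras, the orthogonal algebra so(2n+1) in an odd number of variables has type B_n; here n = 4, so the Dynkin diagram is a chain of 4 nodes with a double edge at one end; the terminal node there is the unique short simple root (B_4). Hence the type is B_4.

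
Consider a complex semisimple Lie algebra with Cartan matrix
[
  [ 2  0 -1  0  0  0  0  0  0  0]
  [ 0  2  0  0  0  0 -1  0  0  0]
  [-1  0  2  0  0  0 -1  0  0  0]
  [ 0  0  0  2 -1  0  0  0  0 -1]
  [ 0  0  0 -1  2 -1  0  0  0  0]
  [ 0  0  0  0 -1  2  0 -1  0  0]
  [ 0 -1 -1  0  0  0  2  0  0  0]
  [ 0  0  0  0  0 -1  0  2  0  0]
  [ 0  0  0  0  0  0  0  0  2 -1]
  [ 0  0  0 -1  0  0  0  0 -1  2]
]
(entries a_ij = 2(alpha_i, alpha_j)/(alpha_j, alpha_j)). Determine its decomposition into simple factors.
The diagram associated to this matrix has two connected components: the simple roots {alpha_1, alpha_2, alpha_3, alpha_7} form a chain of 4 nodes with single edges (A_4), and {alpha_4, alpha_5, alpha_6, alpha_8, alpha_9, alpha_10} form a chain of 6 nodes with single edges (A_6). A semisimple Lie algebra decomposes uniquely as the direct sum of simple ideals, one per connected component of its Dynkin diagram, so g ≅ A_4 ⊕ A_6 (dimension 24 + 48 = 72).

A4 ⊕ A6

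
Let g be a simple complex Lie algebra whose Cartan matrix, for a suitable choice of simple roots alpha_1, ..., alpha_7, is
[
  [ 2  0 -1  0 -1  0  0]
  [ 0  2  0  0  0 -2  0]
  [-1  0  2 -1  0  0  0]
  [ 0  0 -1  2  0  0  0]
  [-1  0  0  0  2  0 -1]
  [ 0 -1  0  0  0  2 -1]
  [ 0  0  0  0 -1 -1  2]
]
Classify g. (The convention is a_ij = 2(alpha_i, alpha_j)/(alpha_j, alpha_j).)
C7

The matrix has rank 7 with 2's on the diagonal. Reading the off-diagonal entries as Dynkin edges (a single edge where a_ij = a_ji = -1; a double or triple edge where a_ij * a_ji = 2 or 3), the diagram is a chain of 7 nodes with a double edge at one end; the terminal node there is the unique long simple root (C_7). One simple-root ordering that puts it in standard form is (alpha_4, alpha_3, alpha_1, alpha_5, alpha_7, alpha_6, alpha_2). So the algebra is type C_7, i.e. sp(14).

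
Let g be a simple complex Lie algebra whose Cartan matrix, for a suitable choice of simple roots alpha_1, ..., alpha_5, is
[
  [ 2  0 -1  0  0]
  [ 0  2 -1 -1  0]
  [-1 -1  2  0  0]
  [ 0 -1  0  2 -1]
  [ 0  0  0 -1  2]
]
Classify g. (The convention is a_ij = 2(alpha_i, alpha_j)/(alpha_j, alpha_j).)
The matrix has rank 5 with 2's on the diagonal. Reading the off-diagonal entries as Dynkin edges (a single edge where a_ij = a_ji = -1; a double or triple edge where a_ij * a_ji = 2 or 3), the diagram is a chain of 5 nodes with single edges (A_5). One simple-root ordering that puts it in standard form is (alpha_5, alpha_4, alpha_2, alpha_3, alpha_1). So the algebra is type A_5, i.e. sl(6).

type A_5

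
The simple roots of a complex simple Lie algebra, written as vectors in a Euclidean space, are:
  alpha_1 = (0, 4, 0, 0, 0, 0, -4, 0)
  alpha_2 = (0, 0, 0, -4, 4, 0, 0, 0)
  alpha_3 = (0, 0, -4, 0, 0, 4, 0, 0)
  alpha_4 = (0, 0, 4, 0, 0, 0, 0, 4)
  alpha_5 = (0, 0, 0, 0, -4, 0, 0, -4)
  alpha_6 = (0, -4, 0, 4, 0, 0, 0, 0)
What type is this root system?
Compute the Cartan integers a_ij = 2(alpha_i, alpha_j)/(alpha_j, alpha_j); the resulting 6x6 Cartan matrix is
[[2, 0, 0, 0, 0, -1], [0, 2, 0, 0, -1, -1], [0, 0, 2, -1, 0, 0], [0, 0, -1, 2, -1, 0], [0, -1, 0, -1, 2, 0], [-1, -1, 0, 0, 0, 2]].
All simple roots have the same length, so the diagram is simply laced. The associated Dynkin diagram is a chain of 6 nodes with single edges (A_6), so the type is A_6 (the algebra sl(7)).

A_6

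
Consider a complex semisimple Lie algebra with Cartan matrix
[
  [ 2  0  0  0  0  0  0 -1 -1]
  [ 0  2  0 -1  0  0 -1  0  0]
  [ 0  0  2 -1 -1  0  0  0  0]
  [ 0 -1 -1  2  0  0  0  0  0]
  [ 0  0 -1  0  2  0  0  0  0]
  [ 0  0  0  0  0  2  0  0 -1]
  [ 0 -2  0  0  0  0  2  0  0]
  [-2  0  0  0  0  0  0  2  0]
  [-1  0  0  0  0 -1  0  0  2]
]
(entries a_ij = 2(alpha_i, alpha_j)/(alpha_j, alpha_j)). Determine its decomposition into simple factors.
C4 ⊕ C5

The diagram associated to this matrix has two connected components: the simple roots {alpha_1, alpha_6, alpha_8, alpha_9} form a chain of 4 nodes with a double edge at one end; the terminal node there is the unique long simple root (C_4), and {alpha_2, alpha_3, alpha_4, alpha_5, alpha_7} form a chain of 5 nodes with a double edge at one end; the terminal node there is the unique long simple root (C_5). A semisimple Lie algebra decomposes uniquely as the direct sum of simple ideals, one per connected component of its Dynkin diagram, so g ≅ C_4 ⊕ C_5 (dimension 36 + 55 = 91).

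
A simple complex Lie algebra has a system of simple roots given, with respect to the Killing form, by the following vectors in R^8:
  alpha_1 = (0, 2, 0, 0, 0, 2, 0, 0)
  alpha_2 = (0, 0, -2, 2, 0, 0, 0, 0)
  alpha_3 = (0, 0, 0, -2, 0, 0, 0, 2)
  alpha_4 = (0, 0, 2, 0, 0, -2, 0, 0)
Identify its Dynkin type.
Compute the Cartan integers a_ij = 2(alpha_i, alpha_j)/(alpha_j, alpha_j); the resulting 4x4 Cartan matrix is
[[2, 0, 0, -1], [0, 2, -1, -1], [0, -1, 2, 0], [-1, -1, 0, 2]].
All simple roots have the same length, so the diagram is simply laced. The associated Dynkin diagram is a chain of 4 nodes with single edges (A_4), so the type is A_4 (the algebra sl(5)).

A4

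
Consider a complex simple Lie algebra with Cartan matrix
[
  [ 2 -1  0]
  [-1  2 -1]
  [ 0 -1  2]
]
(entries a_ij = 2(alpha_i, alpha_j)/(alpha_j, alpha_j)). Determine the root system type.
A_3

The matrix has rank 3 with 2's on the diagonal. Reading the off-diagonal entries as Dynkin edges (a single edge where a_ij = a_ji = -1; a double or triple edge where a_ij * a_ji = 2 or 3), the diagram is a chain of 3 nodes with single edges (A_3). One simple-root ordering that puts it in standard form is (alpha_3, alpha_2, alpha_1). So the algebra is type A_3, i.e. sl(4).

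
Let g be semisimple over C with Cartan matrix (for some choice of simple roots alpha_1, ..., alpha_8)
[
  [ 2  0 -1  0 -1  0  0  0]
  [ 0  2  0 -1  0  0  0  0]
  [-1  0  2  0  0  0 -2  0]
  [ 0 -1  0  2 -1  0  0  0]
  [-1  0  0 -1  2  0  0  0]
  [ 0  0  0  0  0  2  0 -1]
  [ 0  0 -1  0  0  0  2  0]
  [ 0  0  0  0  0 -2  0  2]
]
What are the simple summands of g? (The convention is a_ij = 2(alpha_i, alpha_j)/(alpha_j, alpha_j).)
The diagram associated to this matrix has two connected components: the simple roots {alpha_6, alpha_8} form a chain of 2 nodes with a double edge at one end; the terminal node there is the unique short simple root (B_2), and {alpha_1, alpha_2, alpha_3, alpha_4, alpha_5, alpha_7} form a chain of 6 nodes with a double edge at one end; the terminal node there is the unique short simple root (B_6). A semisimple Lie algebra decomposes uniquely as the direct sum of simple ideals, one per connected component of its Dynkin diagram, so g ≅ B_2 ⊕ B_6 (dimension 10 + 78 = 88).

B_2 ⊕ B_6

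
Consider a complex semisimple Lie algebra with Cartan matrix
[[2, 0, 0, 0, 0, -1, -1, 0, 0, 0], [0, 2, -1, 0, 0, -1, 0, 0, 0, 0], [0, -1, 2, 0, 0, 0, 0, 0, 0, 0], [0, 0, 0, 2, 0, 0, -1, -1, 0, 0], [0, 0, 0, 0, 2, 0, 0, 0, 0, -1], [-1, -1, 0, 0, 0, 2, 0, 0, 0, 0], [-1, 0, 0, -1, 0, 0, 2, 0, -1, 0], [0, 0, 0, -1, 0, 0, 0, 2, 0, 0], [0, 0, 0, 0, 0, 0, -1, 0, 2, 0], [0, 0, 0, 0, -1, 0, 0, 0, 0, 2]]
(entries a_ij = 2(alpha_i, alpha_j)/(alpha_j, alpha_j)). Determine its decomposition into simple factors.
A2 ⊕ E8

The diagram associated to this matrix has two connected components: the simple roots {alpha_5, alpha_10} form a chain of 2 nodes with single edges (A_2), and {alpha_1, alpha_2, alpha_3, alpha_4, alpha_6, alpha_7, alpha_8, alpha_9} form a chain of 7 nodes with one extra node attached to the third node from one end (E_8). A semisimple Lie algebra decomposes uniquely as the direct sum of simple ideals, one per connected component of its Dynkin diagram, so g ≅ A_2 ⊕ E_8 (dimension 8 + 248 = 256).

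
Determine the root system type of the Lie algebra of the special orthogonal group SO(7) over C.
type B_3

This is so(7) with 7 odd, which has dimension 7(7-1)/2 = 21 and rank (7-1)/2 = 3. In the classification of classical Lie algebras, the orthogonal algebra so(2n+1) in an odd number of variables has type B_n; here n = 3, so the Dynkin diagram is a chain of 3 nodes with a double edge at one end; the terminal node there is the unique short simple root (B_3). Hence the type is B_3.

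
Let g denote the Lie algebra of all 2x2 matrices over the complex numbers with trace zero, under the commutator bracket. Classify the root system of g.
This is sl(2), which has dimension 2^2 - 1 = 3 and rank 2 - 1 = 1 (a Cartan subalgebra is the diagonal traceless matrices). In the classification of classical Lie algebras, the special linear algebra sl(n+1) has type A_n; here n = 1, so the Dynkin diagram is a chain of 1 nodes with single edges (A_1). Hence the type is A_1.

A_1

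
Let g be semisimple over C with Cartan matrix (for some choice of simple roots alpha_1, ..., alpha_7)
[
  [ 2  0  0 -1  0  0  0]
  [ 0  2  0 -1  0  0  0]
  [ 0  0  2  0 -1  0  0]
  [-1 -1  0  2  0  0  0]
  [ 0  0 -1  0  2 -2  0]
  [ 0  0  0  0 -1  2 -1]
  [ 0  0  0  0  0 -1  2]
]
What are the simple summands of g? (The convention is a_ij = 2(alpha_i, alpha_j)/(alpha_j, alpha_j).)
type A_3 ⊕ type F_4

The diagram associated to this matrix has two connected components: the simple roots {alpha_1, alpha_2, alpha_4} form a chain of 3 nodes with single edges (A_3), and {alpha_3, alpha_5, alpha_6, alpha_7} form a chain of 4 nodes with a double edge between the middle two (F_4). A semisimple Lie algebra decomposes uniquely as the direct sum of simple ideals, one per connected component of its Dynkin diagram, so g ≅ A_3 ⊕ F_4 (dimension 15 + 52 = 67).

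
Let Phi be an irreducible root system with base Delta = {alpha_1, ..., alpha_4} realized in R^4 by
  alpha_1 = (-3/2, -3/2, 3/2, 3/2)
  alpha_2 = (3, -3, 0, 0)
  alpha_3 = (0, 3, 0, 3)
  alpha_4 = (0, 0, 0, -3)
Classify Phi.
Compute the Cartan integers a_ij = 2(alpha_i, alpha_j)/(alpha_j, alpha_j); the resulting 4x4 Cartan matrix is
[[2, 0, 0, -1], [0, 2, -1, 0], [0, -1, 2, -2], [-1, 0, -1, 2]].
The roots have two lengths (squared-length ratio 2:1); the short ones are alpha_{1,4}. The associated Dynkin diagram is a chain of 4 nodes with a double edge between the middle two (F_4), so the type is F_4.

F4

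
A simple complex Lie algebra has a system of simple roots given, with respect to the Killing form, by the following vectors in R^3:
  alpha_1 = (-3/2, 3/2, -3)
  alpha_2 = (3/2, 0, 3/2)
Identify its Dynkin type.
G_2

Compute the Cartan integers a_ij = 2(alpha_i, alpha_j)/(alpha_j, alpha_j); the resulting 2x2 Cartan matrix is
[[2, -3], [-1, 2]].
The roots have two lengths (squared-length ratio 3:1); the short ones are alpha_{2}. The associated Dynkin diagram is two nodes joined by a triple edge (G_2), so the type is G_2.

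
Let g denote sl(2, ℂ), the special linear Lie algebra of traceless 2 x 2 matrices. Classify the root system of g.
type A_1

This is sl(2), which has dimension 2^2 - 1 = 3 and rank 2 - 1 = 1 (a Cartan subalgebra is the diagonal traceless matrices). In the classification of classical Lie algebras, the special linear algebra sl(n+1) has type A_n; here n = 1, so the Dynkin diagram is a chain of 1 nodes with single edges (A_1). Hence the type is A_1.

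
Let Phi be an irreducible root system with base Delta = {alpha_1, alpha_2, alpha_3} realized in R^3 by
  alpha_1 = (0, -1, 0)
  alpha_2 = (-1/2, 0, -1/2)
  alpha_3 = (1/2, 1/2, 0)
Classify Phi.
C3

Compute the Cartan integers a_ij = 2(alpha_i, alpha_j)/(alpha_j, alpha_j); the resulting 3x3 Cartan matrix is
[[2, 0, -2], [0, 2, -1], [-1, -1, 2]].
The roots have two lengths (squared-length ratio 2:1); the short ones are alpha_{2,3}. The associated Dynkin diagram is a chain of 3 nodes with a double edge at one end; the terminal node there is the unique long simple root (C_3), so the type is C_3 (the algebra sp(6)).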